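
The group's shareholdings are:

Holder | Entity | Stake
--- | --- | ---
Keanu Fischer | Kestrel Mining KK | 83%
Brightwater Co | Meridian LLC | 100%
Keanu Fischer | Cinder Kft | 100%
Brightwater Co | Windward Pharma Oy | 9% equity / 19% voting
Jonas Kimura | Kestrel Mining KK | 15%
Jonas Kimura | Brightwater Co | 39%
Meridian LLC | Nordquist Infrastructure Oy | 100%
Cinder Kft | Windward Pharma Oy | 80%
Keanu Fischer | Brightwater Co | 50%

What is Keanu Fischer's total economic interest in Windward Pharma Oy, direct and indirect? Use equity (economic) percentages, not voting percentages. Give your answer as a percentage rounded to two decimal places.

Keanu reaches Windward along 2 paths.
Via Brightwater: 50% × 9% = 4.5%.
Via Cinder: 100% × 80% = 80%.
Total: 4.5% + 80% = 84.5%.
Rounded: 84.50%.

84.50%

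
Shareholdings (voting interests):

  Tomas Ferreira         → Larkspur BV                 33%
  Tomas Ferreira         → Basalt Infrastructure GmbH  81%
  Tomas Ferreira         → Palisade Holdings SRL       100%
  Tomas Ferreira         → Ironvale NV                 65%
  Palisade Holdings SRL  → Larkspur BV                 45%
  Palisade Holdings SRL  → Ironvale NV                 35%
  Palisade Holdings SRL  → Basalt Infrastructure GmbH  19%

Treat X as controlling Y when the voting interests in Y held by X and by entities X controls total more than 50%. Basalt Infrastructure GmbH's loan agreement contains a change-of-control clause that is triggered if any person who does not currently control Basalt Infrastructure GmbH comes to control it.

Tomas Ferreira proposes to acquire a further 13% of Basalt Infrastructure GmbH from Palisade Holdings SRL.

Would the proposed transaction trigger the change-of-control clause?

No

The purchase adds only to Tomas's holdings (Palisade's stake shrinks), so Tomas is the only person who could newly come to control Basalt.
Tomas holds 100% of Palisade, so Tomas controls Palisade.
Tomas and Palisade together hold 81% + 19% = 100% of Basalt, so Tomas controls Basalt.
So Tomas already controls Basalt before the transaction.
After the purchase, Tomas's direct stake in Basalt rises to 81% + 13% = 94%, and Palisade's stake falls to 6%.
Tomas controlled Basalt already, so this is not a new person acquiring control; every other person's position is unchanged or reduced.
No new person acquires control, so the clause is not triggered.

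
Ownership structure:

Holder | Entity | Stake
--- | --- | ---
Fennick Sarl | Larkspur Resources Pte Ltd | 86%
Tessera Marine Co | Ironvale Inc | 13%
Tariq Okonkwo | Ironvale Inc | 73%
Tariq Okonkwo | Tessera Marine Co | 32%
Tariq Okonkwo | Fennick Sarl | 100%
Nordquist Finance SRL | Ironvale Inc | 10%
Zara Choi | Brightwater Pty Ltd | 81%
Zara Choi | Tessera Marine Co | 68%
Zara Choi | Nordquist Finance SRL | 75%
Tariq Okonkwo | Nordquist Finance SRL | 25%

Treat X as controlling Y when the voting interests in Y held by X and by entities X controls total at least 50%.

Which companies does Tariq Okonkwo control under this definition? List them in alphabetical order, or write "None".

Tariq holds 100% of Fennick, so Tariq controls Fennick.
Fennick holds 86% of Larkspur, so Tariq controls Larkspur.
Tariq holds 73% of Ironvale, so Tariq controls Ironvale.
No other company's threshold is met.

Fennick Sarl, Ironvale Inc, Larkspur Resources Pte Ltd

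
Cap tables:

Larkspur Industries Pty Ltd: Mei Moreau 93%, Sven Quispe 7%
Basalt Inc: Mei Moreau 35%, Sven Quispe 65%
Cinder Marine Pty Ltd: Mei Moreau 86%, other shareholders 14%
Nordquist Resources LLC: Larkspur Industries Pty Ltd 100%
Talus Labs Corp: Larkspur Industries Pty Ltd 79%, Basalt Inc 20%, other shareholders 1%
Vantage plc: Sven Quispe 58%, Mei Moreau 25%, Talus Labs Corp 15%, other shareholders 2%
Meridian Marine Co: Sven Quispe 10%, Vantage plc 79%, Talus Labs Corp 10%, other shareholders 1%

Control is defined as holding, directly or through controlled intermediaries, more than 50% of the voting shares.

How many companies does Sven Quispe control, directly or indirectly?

Sven holds 65% of Basalt, so Sven controls Basalt.
Sven holds 58% of Vantage, so Sven controls Vantage.
Sven and Vantage together hold 10% + 79% = 89% of Meridian, so Sven controls Meridian.
No other company's threshold is met.
Sven controls 3 companies.

3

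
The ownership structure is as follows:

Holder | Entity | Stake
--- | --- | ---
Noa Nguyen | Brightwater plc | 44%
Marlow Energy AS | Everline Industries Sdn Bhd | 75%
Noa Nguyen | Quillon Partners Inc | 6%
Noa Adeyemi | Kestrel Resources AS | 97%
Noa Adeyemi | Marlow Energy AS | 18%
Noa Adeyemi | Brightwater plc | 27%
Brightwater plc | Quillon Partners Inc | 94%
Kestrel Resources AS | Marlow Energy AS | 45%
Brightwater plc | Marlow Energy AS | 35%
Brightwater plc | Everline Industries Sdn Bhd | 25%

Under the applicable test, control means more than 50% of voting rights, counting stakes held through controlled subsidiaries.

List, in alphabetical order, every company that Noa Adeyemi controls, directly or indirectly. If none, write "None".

Everline Industries Sdn Bhd, Kestrel Resources AS, Marlow Energy AS

Noa Adeyemi holds 97% of Kestrel, so Noa Adeyemi controls Kestrel.
Noa Adeyemi and Kestrel together hold 18% + 45% = 63% of Marlow, so Noa Adeyemi controls Marlow.
Marlow holds 75% of Everline, so Noa Adeyemi controls Everline.
No other company's threshold is met.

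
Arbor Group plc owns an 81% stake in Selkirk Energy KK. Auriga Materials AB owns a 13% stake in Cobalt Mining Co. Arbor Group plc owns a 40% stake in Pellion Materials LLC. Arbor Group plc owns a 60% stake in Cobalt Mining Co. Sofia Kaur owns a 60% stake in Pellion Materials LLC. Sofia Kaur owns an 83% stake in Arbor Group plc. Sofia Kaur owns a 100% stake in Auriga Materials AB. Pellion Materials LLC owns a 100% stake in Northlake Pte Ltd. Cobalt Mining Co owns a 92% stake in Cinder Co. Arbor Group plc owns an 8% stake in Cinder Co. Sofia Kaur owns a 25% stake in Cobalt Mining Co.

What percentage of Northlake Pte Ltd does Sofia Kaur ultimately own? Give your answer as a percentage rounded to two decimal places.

93.20%

Sofia reaches Northlake along 2 paths.
Via Arbor → Pellion: 83% × 40% × 100% = 33.2%.
Via Pellion: 60% × 100% = 60%.
Total: 33.2% + 60% = 93.2%.
Rounded: 93.20%.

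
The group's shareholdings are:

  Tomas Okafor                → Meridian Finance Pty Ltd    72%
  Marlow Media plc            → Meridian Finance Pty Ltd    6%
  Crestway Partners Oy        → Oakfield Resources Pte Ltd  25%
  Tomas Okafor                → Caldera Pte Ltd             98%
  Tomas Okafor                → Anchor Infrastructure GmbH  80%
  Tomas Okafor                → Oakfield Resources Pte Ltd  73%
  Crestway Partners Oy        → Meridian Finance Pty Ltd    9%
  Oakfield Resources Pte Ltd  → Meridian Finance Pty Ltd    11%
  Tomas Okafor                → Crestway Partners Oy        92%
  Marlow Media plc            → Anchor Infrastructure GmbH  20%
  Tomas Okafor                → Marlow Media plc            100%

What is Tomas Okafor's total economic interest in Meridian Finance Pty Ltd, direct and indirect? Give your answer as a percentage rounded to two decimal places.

96.84%

Tomas reaches Meridian along 5 paths.
Via Crestway: 92% × 9% = 8.28%.
Direct stake: 72% = 72%.
Via Marlow: 100% × 6% = 6%.
Via Crestway → Oakfield: 92% × 25% × 11% = 2.53%.
Via Oakfield: 73% × 11% = 8.03%.
Total: 8.28% + 72% + 6% + 2.53% + 8.03% = 96.84%.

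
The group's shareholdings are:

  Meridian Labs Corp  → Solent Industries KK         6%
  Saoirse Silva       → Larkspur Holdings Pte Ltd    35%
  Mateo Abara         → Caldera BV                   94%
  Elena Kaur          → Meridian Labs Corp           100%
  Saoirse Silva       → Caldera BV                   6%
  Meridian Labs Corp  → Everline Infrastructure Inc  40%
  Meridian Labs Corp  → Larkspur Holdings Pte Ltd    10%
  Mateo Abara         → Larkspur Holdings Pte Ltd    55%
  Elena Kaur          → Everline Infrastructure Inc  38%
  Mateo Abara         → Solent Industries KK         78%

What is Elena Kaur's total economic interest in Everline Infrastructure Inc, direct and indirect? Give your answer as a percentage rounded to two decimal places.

Elena reaches Everline along 2 paths.
Direct stake: 38% = 38%.
Via Meridian: 100% × 40% = 40%.
Total: 38% + 40% = 78%.
Rounded: 78.00%.

78.00%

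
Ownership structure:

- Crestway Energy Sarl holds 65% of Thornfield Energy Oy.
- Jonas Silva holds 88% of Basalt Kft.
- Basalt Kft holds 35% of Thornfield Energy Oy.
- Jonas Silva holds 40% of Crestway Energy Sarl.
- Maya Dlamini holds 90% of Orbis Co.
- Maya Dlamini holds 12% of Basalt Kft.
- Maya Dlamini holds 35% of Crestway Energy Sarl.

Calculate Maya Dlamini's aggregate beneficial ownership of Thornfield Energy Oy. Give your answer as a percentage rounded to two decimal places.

26.95%

Maya reaches Thornfield along 2 paths.
Via Basalt: 12% × 35% = 4.2%.
Via Crestway: 35% × 65% = 22.75%.
Total: 4.2% + 22.75% = 26.95%.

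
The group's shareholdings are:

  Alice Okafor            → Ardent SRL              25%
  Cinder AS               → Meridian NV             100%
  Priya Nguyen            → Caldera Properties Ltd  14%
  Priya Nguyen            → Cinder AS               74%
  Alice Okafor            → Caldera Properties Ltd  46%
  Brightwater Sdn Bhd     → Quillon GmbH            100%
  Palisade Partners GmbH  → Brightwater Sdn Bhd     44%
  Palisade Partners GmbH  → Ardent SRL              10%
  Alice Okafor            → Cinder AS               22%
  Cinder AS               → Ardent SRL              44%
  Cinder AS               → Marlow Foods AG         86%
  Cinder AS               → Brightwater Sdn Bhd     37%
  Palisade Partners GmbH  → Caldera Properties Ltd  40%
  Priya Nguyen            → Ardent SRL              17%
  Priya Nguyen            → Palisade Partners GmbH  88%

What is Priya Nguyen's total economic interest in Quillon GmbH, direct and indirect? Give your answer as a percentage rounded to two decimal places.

66.10%

Priya reaches Quillon along 2 paths.
Via Palisade → Brightwater: 88% × 44% × 100% = 38.72%.
Via Cinder → Brightwater: 74% × 37% × 100% = 27.38%.
Total: 38.72% + 27.38% = 66.1%.
Rounded: 66.10%.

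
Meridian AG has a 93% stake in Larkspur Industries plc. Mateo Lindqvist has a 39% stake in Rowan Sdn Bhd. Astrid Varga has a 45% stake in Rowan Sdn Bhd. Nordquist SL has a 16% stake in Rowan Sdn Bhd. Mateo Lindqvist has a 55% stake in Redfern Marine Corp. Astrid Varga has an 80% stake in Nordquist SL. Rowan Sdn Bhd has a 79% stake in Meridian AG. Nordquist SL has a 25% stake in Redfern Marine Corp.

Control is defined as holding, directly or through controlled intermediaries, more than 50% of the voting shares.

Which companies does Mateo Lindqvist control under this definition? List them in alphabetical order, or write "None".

Mateo holds 55% of Redfern, so Mateo controls Redfern.
No other company's threshold is met.

Redfern Marine Corp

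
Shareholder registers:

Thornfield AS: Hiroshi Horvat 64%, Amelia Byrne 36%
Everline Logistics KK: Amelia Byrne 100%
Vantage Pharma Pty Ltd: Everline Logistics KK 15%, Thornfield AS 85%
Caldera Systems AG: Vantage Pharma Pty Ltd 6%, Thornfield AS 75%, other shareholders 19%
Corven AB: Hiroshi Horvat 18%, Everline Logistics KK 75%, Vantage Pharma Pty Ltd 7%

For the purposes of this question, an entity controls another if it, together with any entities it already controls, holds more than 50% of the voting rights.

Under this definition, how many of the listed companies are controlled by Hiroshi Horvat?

3

Hiroshi holds 64% of Thornfield, so Hiroshi controls Thornfield.
Thornfield holds 85% of Vantage, so Hiroshi controls Vantage.
Vantage and Thornfield together hold 6% + 75% = 81% of Caldera, so Hiroshi controls Caldera.
No other company's threshold is met.
Hiroshi controls 3 companies.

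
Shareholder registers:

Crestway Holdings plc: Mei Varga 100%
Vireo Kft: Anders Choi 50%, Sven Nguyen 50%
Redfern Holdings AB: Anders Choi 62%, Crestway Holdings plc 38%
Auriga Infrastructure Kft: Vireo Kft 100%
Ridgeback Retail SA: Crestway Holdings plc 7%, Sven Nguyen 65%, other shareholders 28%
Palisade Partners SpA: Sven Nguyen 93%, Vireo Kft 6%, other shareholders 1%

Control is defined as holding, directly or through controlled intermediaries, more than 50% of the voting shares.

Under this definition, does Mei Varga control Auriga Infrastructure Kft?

Mei holds 100% of Crestway, so Mei controls Crestway.
Neither Mei nor any entity Mei controls holds any voting interest in Auriga.
So Mei does not control Auriga.

No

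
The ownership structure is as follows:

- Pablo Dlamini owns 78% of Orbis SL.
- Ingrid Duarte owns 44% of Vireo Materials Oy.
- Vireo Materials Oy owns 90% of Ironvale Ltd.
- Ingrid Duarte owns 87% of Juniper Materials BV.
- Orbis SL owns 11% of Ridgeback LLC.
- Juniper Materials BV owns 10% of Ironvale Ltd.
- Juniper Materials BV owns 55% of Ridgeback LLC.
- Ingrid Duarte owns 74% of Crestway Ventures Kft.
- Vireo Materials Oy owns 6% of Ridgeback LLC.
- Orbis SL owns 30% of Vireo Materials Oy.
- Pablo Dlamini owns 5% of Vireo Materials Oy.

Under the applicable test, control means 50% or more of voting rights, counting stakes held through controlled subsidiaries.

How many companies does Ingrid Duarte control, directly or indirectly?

3

Ingrid holds 74% of Crestway, so Ingrid controls Crestway.
Ingrid holds 87% of Juniper, so Ingrid controls Juniper.
Juniper holds 55% of Ridgeback, so Ingrid controls Ridgeback.
No other company's threshold is met.
Ingrid controls 3 companies.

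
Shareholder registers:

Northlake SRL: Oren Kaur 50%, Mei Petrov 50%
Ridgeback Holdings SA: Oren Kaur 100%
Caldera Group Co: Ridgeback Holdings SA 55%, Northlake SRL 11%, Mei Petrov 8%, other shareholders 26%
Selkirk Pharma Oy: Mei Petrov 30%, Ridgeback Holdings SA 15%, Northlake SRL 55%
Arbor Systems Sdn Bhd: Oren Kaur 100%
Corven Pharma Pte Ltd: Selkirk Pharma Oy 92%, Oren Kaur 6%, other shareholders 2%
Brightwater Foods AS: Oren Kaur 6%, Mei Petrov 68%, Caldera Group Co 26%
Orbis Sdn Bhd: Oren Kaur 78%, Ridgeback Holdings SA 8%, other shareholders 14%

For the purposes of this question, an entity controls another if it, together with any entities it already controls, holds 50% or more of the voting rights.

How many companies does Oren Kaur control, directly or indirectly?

7

Oren holds 50% of Northlake, so Oren controls Northlake.
Oren holds 100% of Ridgeback, so Oren controls Ridgeback.
Ridgeback and Northlake together hold 55% + 11% = 66% of Caldera, so Oren controls Caldera.
Ridgeback and Northlake together hold 15% + 55% = 70% of Selkirk, so Oren controls Selkirk.
Oren holds 100% of Arbor, so Oren controls Arbor.
Selkirk and Oren together hold 92% + 6% = 98% of Corven, so Oren controls Corven.
Oren and Ridgeback together hold 78% + 8% = 86% of Orbis, so Oren controls Orbis.
No other company's threshold is met.
Oren controls 7 companies.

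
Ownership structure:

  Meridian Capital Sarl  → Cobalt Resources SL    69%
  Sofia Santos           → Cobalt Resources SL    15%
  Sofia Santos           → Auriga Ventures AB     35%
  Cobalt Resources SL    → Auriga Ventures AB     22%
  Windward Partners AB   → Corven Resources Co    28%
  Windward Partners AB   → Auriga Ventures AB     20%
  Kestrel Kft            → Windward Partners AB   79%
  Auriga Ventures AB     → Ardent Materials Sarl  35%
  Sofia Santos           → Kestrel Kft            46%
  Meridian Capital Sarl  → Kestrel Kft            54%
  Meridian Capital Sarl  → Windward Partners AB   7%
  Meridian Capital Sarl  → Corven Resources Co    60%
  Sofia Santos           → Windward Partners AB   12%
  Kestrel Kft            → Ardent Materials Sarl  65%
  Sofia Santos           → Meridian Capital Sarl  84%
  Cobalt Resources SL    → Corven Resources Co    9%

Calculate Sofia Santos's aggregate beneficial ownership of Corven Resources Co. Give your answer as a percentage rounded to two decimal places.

Sofia reaches Corven along 7 paths.
Via Meridian: 84% × 60% = 50.4%.
Via Windward: 12% × 28% = 3.36%.
Via Meridian → Windward: 84% × 7% × 28% = 1.6464%.
Via Kestrel → Windward: 46% × 79% × 28% = 10.1752%.
Via Meridian → Kestrel → Windward: 84% × 54% × 79% × 28% = 10.033632%.
Via Cobalt: 15% × 9% = 1.35%.
Via Meridian → Cobalt: 84% × 69% × 9% = 5.2164%.
Total: 50.4% + 3.36% + 1.6464% + 10.1752% + 10.033632% + 1.35% + 5.2164% = 82.181632%.
Rounded: 82.18%.

82.18%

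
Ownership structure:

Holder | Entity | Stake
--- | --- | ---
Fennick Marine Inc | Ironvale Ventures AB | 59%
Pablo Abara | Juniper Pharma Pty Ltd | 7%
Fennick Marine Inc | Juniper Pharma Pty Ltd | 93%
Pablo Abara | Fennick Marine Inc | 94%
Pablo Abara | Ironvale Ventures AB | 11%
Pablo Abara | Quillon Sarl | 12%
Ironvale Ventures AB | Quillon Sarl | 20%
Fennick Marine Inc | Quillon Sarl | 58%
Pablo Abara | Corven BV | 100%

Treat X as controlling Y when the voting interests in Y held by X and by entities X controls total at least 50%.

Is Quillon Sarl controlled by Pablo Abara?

Pablo holds 94% of Fennick, so Pablo controls Fennick.
Pablo and Fennick together hold 11% + 59% = 70% of Ironvale, so Pablo controls Ironvale.
Fennick and Ironvale and Pablo together hold 58% + 20% + 12% = 90% of Quillon, so Pablo controls Quillon.

Yes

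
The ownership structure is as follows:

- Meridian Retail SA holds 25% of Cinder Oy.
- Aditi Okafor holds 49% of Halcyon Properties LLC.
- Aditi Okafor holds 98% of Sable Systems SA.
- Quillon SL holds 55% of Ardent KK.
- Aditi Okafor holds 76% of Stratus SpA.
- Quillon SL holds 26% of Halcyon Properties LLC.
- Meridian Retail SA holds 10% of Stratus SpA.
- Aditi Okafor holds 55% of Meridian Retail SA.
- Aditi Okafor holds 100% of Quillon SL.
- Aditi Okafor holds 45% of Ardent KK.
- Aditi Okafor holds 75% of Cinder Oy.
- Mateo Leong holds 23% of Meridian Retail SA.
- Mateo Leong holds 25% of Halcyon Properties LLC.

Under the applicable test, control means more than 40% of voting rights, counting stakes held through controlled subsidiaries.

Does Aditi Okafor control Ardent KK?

Aditi holds 100% of Quillon, so Aditi controls Quillon.
Quillon and Aditi together hold 55% + 45% = 100% of Ardent, so Aditi controls Ardent.

Yes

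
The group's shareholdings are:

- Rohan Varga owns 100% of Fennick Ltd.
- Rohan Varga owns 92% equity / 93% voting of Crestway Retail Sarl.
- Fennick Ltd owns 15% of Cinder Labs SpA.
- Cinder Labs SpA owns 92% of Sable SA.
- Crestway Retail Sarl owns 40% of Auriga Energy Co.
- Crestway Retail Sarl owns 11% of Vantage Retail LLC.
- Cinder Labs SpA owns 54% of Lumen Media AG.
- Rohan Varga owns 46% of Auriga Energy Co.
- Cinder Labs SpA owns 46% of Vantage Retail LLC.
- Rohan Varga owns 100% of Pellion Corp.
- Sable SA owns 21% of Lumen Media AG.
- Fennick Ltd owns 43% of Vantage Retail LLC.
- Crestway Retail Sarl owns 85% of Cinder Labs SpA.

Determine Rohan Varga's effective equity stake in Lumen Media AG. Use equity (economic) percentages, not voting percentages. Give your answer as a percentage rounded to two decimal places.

68.33%

Rohan reaches Lumen along 4 paths.
Via Fennick → Cinder: 100% × 15% × 54% = 8.1%.
Via Crestway → Cinder: 92% × 85% × 54% = 42.228%.
Via Fennick → Cinder → Sable: 100% × 15% × 92% × 21% = 2.898%.
Via Crestway → Cinder → Sable: 92% × 85% × 92% × 21% = 15.10824%.
Total: 8.1% + 42.228% + 2.898% + 15.10824% = 68.33424%.
Rounded: 68.33%.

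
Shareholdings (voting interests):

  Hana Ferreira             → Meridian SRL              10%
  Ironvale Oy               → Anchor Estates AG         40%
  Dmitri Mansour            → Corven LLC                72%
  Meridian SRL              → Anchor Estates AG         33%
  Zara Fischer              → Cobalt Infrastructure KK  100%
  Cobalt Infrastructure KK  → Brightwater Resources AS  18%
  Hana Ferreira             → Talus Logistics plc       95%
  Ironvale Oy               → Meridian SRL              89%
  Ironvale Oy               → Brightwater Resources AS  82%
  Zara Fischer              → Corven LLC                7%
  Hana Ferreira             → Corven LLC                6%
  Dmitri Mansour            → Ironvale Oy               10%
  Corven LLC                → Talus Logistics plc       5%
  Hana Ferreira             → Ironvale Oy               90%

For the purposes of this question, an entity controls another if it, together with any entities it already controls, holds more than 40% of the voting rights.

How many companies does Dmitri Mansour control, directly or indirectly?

1

Dmitri holds 72% of Corven, so Dmitri controls Corven.
No other company's threshold is met.
Dmitri controls 1 company.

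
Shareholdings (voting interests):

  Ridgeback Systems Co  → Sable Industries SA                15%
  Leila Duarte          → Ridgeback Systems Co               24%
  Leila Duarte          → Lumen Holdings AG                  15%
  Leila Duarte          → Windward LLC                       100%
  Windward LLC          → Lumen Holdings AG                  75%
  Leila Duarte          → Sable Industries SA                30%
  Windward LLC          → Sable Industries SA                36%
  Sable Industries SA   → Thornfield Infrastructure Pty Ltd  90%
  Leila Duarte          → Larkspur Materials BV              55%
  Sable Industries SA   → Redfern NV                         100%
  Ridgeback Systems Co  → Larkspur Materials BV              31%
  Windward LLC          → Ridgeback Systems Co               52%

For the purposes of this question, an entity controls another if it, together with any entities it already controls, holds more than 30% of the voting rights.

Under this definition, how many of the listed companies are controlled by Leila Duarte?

7

Leila holds 100% of Windward, so Leila controls Windward.
Windward and Leila together hold 52% + 24% = 76% of Ridgeback, so Leila controls Ridgeback.
Leila and Ridgeback together hold 55% + 31% = 86% of Larkspur, so Leila controls Larkspur.
Windward and Ridgeback and Leila together hold 36% + 15% + 30% = 81% of Sable, so Leila controls Sable.
Sable holds 100% of Redfern, so Leila controls Redfern.
Windward and Leila together hold 75% + 15% = 90% of Lumen, so Leila controls Lumen.
Sable holds 90% of Thornfield, so Leila controls Thornfield.
Leila controls 7 companies.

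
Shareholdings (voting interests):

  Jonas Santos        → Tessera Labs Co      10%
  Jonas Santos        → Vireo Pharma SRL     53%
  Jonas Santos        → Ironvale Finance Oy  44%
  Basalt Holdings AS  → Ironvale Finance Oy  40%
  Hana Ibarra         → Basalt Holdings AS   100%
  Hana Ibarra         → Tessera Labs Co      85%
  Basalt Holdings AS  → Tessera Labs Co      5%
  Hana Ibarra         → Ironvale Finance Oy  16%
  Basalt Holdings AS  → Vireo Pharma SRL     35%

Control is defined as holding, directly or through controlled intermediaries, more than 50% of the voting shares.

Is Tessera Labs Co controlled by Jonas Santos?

No

Jonas holds 53% of Vireo, so Jonas controls Vireo.
In Tessera, Jonas's side holds only 10%, not > 50%.
So Jonas does not control Tessera.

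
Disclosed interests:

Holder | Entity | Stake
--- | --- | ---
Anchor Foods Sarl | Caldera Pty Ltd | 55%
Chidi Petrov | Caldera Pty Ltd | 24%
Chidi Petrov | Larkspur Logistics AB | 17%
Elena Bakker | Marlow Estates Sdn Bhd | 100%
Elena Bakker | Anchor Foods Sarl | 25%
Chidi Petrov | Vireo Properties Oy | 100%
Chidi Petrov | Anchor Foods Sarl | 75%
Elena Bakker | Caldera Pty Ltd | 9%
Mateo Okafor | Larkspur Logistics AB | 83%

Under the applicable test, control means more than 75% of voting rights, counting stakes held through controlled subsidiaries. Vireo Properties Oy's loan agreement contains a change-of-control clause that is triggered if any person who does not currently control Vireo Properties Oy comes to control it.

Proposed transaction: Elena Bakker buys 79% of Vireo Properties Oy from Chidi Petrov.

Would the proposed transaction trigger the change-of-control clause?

Yes

The purchase adds only to Elena's holdings (Chidi's stake shrinks), so Elena is the only person who could newly come to control Vireo.
Elena holds 100% of Marlow, so Elena controls Marlow.
Neither Elena nor any entity Elena controls holds any voting interest in Vireo.
So before the transaction, Elena does not control Vireo.
After the purchase, Elena holds 79% of Vireo directly, and Chidi's stake falls to 21%.
Elena holds 79% of Vireo, so Elena controls Vireo.
Elena did not control Vireo before and does after, so the clause is triggered.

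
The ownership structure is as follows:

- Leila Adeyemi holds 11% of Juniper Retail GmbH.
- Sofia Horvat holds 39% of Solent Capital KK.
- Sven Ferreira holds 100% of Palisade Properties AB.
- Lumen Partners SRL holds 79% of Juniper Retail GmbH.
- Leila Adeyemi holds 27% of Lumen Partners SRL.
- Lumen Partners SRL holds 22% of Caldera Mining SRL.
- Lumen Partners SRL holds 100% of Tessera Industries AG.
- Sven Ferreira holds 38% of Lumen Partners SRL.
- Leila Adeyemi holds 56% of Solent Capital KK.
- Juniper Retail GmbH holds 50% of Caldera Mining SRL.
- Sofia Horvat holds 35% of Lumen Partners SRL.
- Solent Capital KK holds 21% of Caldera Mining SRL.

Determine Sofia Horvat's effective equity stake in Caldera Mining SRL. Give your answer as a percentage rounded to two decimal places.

Sofia reaches Caldera along 3 paths.
Via Solent: 39% × 21% = 8.19%.
Via Lumen → Juniper: 35% × 79% × 50% = 13.825%.
Via Lumen: 35% × 22% = 7.7%.
Total: 8.19% + 13.825% + 7.7% = 29.715%.
Rounded: 29.72%.

29.72%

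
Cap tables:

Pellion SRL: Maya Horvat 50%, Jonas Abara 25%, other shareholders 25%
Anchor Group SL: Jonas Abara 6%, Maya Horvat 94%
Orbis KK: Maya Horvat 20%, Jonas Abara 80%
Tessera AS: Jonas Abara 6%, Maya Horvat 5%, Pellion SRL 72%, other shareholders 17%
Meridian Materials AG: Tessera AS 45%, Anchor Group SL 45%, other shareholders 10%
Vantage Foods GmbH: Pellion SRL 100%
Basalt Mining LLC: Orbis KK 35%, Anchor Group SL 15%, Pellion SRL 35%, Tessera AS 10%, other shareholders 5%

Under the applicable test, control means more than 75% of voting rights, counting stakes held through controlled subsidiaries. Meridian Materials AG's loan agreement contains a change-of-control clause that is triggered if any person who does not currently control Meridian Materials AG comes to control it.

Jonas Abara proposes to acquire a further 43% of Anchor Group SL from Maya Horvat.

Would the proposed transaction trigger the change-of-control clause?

The purchase adds only to Jonas's holdings (Maya's stake shrinks), so Jonas is the only person who could newly come to control Meridian.
Jonas holds 80% of Orbis, so Jonas controls Orbis.
Neither Jonas nor any entity Jonas controls holds any voting interest in Meridian.
So before the transaction, Jonas does not control Meridian.
After the purchase, Jonas's direct stake in Anchor rises to 6% + 43% = 49%, and Maya's stake falls to 51%.
Jonas's side now holds 49% of Anchor, not > 75%, so Jonas still does not control Anchor.
After the transaction, neither Jonas nor any entity Jonas controls holds a voting interest in Meridian, so Jonas still does not control it.
No new person acquires control, so the clause is not triggered.

No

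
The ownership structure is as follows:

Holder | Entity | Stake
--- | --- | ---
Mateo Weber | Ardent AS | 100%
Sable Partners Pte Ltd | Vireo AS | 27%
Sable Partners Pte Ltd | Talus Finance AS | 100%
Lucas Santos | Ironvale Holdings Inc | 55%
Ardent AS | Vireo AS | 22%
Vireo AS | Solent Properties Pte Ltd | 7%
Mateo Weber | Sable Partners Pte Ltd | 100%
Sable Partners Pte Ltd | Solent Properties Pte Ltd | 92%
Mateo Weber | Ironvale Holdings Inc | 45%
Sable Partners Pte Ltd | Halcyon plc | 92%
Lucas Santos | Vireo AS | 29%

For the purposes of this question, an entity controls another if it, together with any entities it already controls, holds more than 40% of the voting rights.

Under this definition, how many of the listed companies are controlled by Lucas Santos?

1

Lucas holds 55% of Ironvale, so Lucas controls Ironvale.
No other company's threshold is met.
Lucas controls 1 company.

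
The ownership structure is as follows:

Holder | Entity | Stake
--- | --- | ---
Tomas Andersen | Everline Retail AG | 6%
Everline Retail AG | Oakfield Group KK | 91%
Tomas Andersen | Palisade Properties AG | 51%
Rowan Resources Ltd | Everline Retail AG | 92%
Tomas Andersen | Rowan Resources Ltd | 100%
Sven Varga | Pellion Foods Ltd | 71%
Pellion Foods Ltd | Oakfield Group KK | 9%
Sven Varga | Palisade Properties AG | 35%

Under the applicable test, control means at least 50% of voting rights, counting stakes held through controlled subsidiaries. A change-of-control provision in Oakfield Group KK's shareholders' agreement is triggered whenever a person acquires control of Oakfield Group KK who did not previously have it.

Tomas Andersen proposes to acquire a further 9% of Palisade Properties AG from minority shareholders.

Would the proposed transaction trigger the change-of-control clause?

The purchase changes only Tomas's holdings, so Tomas is the only person who could newly come to control Oakfield.
Tomas holds 100% of Rowan, so Tomas controls Rowan.
Rowan and Tomas together hold 92% + 6% = 98% of Everline, so Tomas controls Everline.
Everline holds 91% of Oakfield, so Tomas controls Oakfield.
So Tomas already controls Oakfield before the transaction.
After the purchase, Tomas's direct stake in Palisade rises to 51% + 9% = 60%.
Tomas controlled Oakfield already, so this is not a new person acquiring control; every other person's position is unchanged or reduced.
No new person acquires control, so the clause is not triggered.

No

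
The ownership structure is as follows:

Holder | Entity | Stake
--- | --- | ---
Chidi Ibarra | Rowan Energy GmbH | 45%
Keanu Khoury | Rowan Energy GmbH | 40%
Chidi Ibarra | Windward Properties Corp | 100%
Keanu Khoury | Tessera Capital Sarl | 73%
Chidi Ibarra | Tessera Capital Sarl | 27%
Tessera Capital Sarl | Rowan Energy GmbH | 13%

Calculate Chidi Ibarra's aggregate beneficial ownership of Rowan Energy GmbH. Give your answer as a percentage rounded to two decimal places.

48.51%

Chidi reaches Rowan along 2 paths.
Direct stake: 45% = 45%.
Via Tessera: 27% × 13% = 3.51%.
Total: 45% + 3.51% = 48.51%.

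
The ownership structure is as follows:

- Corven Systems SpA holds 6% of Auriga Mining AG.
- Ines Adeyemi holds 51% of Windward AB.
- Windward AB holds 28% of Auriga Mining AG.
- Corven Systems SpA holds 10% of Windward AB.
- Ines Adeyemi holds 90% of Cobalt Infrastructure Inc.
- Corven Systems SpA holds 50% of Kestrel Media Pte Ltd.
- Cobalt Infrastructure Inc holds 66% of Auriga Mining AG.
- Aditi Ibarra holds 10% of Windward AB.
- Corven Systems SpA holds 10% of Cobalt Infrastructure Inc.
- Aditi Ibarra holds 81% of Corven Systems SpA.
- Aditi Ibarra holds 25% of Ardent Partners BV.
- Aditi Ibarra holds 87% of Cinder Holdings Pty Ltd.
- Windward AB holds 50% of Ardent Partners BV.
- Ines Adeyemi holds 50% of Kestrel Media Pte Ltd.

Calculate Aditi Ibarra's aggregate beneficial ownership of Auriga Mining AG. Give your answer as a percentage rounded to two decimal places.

Aditi reaches Auriga along 4 paths.
Via Corven → Windward: 81% × 10% × 28% = 2.268%.
Via Windward: 10% × 28% = 2.8%.
Via Corven: 81% × 6% = 4.86%.
Via Corven → Cobalt: 81% × 10% × 66% = 5.346%.
Total: 2.268% + 2.8% + 4.86% + 5.346% = 15.274%.
Rounded: 15.27%.

15.27%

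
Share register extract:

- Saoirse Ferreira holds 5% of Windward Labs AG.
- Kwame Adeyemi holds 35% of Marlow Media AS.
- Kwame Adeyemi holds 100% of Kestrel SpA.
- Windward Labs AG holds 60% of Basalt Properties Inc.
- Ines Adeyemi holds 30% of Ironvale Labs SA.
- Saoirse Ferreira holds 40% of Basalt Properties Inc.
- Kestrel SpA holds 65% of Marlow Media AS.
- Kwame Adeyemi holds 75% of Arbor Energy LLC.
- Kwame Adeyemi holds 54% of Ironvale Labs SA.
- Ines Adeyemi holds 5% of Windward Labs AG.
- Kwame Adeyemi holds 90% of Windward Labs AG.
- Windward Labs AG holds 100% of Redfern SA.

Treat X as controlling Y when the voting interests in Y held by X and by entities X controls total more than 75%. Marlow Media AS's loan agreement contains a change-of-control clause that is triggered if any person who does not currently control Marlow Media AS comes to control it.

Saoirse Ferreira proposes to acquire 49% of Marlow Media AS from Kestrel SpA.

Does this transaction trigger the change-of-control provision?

No

The purchase adds only to Saoirse's holdings (Kestrel's stake shrinks), so Saoirse is the only person who could newly come to control Marlow.
Saoirse's largest direct stake is 40% in Basalt, which does not meet the threshold, so Saoirse controls no company.
Neither Saoirse nor any entity Saoirse controls holds any voting interest in Marlow.
So before the transaction, Saoirse does not control Marlow.
After the purchase, Saoirse holds 49% of Marlow directly, and Kestrel's stake falls to 16%.
After the transaction, Saoirse's side holds 49% of Marlow, not > 75%, so Saoirse still does not control Marlow.
No new person acquires control, so the clause is not triggered.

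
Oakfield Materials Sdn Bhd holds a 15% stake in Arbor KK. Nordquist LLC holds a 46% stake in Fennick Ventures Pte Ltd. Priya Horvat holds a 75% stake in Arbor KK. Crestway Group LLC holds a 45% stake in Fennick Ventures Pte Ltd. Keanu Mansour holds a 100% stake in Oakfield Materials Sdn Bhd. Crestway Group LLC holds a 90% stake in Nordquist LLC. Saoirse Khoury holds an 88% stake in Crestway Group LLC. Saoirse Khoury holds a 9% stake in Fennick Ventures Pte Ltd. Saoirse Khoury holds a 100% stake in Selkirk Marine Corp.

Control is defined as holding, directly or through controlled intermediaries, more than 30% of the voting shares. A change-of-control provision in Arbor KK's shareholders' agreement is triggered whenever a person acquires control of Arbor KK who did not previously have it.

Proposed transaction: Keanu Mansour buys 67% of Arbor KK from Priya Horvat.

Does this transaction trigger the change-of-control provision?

The purchase adds only to Keanu's holdings (Priya's stake shrinks), so Keanu is the only person who could newly come to control Arbor.
Keanu holds 100% of Oakfield, so Keanu controls Oakfield.
In Arbor, Keanu's side holds only 15%, not > 30%.
So before the transaction, Keanu does not control Arbor.
After the purchase, Keanu holds 67% of Arbor directly, and Priya's stake falls to 8%.
Oakfield and Keanu together hold 15% + 67% = 82% of Arbor, so Keanu controls Arbor.
Keanu did not control Arbor before and does after, so the clause is triggered.

Yes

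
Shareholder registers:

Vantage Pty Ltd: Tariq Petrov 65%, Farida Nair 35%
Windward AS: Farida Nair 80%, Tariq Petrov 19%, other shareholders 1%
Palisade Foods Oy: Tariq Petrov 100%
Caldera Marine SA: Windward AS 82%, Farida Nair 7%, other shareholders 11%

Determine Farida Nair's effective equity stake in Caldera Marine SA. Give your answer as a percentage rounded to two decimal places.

72.60%

Farida reaches Caldera along 2 paths.
Via Windward: 80% × 82% = 65.6%.
Direct stake: 7% = 7%.
Total: 65.6% + 7% = 72.6%.
Rounded: 72.60%.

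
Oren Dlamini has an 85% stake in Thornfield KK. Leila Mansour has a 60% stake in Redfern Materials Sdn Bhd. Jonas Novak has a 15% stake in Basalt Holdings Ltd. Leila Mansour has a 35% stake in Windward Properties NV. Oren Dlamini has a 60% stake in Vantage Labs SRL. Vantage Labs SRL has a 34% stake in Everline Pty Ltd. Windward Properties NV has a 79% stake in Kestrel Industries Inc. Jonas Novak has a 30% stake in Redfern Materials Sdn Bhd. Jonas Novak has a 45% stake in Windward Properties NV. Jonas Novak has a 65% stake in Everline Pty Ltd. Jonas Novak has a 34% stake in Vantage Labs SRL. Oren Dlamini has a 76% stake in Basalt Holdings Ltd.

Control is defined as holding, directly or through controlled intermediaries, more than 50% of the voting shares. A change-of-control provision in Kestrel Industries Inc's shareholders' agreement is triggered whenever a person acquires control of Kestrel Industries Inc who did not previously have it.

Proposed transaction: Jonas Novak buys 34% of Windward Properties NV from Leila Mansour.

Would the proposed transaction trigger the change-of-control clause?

The purchase adds only to Jonas's holdings (Leila's stake shrinks), so Jonas is the only person who could newly come to control Kestrel.
Jonas holds 65% of Everline, so Jonas controls Everline.
Neither Jonas nor any entity Jonas controls holds any voting interest in Kestrel.
So before the transaction, Jonas does not control Kestrel.
After the purchase, Jonas's direct stake in Windward rises to 45% + 34% = 79%, and Leila's stake falls to 1%.
Jonas holds 79% of Windward, so Jonas controls Windward.
Windward holds 79% of Kestrel, so Jonas controls Kestrel.
Jonas did not control Kestrel before and does after, so the clause is triggered.

Yes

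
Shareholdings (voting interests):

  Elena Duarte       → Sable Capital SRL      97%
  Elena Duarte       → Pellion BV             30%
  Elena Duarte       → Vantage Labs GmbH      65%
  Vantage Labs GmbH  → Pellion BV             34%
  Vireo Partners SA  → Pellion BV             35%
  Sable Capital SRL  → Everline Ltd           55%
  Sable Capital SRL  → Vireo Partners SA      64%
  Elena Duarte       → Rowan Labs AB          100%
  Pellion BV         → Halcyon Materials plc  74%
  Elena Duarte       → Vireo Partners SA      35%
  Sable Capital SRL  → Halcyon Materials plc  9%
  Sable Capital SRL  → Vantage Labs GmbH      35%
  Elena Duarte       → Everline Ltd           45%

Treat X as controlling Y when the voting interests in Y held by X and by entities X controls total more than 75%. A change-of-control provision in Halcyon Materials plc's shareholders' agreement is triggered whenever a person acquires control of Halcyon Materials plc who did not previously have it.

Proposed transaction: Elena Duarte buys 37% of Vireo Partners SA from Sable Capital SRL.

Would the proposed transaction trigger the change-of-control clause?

The purchase adds only to Elena's holdings (Sable's stake shrinks), so Elena is the only person who could newly come to control Halcyon.
Elena holds 97% of Sable, so Elena controls Sable.
Elena and Sable together hold 65% + 35% = 100% of Vantage, so Elena controls Vantage.
Elena and Sable together hold 35% + 64% = 99% of Vireo, so Elena controls Vireo.
Elena and Vireo and Vantage together hold 30% + 35% + 34% = 99% of Pellion, so Elena controls Pellion.
Pellion and Sable together hold 74% + 9% = 83% of Halcyon, so Elena controls Halcyon.
So Elena already controls Halcyon before the transaction.
After the purchase, Elena's direct stake in Vireo rises to 35% + 37% = 72%, and Sable's stake falls to 27%.
Elena controlled Halcyon already, so this is not a new person acquiring control; every other person's position is unchanged or reduced.
No new person acquires control, so the clause is not triggered.

No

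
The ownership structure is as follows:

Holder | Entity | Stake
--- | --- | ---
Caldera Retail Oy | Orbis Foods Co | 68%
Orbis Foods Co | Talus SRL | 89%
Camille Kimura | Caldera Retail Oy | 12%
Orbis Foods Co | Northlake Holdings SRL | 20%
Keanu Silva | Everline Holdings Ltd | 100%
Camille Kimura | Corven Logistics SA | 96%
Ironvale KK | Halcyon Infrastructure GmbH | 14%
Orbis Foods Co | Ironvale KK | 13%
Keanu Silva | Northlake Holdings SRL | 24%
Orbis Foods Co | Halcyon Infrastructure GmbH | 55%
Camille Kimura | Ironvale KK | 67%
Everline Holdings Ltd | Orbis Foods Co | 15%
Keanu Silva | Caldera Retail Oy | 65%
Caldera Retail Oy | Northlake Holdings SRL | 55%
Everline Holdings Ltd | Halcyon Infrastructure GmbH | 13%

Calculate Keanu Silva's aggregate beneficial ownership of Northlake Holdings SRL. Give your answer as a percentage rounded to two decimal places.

71.59%

Keanu reaches Northlake along 4 paths.
Via Everline → Orbis: 100% × 15% × 20% = 3%.
Via Caldera → Orbis: 65% × 68% × 20% = 8.84%.
Direct stake: 24% = 24%.
Via Caldera: 65% × 55% = 35.75%.
Total: 3% + 8.84% + 24% + 35.75% = 71.59%.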